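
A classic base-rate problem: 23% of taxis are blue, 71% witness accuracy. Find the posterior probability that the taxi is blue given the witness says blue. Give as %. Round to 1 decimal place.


P(blue | says blue) = P(says blue | blue)*P(blue) / [P(says blue | blue)*P(blue) + P(says blue | not blue)*P(not blue)]
Numerator = 0.71 * 0.23 = 0.1633
False identification = 0.29 * 0.77 = 0.2233
P = 0.1633 / (0.1633 + 0.2233)
= 0.1633 / 0.3866
As percentage = 42.2


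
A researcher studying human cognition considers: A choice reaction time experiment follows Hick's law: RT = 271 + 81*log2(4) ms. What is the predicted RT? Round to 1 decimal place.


RT = 271 + 81 * log2(4)
log2(4) = 2.0
RT = 271 + 81 * 2.0
= 271 + 162.0
= 433.0 ms


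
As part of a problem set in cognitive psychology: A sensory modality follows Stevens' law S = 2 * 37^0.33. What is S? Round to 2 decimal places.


S = 2 * 37^0.33
37^0.33 = 3.2924
S = 2 * 3.2924
= 6.58


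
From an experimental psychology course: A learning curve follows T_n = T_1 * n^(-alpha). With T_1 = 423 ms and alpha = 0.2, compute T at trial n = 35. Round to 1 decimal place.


T_n = 423 * 35^(-0.2)
35^(-0.2) = 0.491119
T_n = 423 * 0.491119
= 207.7 ms


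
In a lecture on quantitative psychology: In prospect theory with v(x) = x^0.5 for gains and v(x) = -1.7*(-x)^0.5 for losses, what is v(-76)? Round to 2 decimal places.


Since x = -76 < 0, use v(x) = -lambda*(-x)^alpha
(-x) = 76
76^0.5 = 8.7178
v(-76) = -1.7 * 8.7178
= -14.82


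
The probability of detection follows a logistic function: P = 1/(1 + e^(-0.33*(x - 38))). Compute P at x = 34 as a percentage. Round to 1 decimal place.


P(x) = 1/(1 + e^(-0.33*(34 - 38)))
Exponent = -0.33 * -4 = 1.32
e^(1.32) = 3.743421
P = 1/(1 + 3.743421) = 0.210818
Percentage = 21.1


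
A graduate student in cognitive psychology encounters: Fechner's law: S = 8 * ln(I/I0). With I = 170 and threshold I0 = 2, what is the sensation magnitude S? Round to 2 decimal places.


S = 8 * ln(170/2)
I/I0 = 85.0
ln(85.0) = 4.4427
S = 8 * 4.4427
= 35.54


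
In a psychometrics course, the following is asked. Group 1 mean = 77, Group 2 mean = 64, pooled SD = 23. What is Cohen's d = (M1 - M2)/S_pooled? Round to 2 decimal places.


Cohen's d = (M1 - M2) / S_pooled
= (77 - 64) / 23
= 13 / 23
= 0.57


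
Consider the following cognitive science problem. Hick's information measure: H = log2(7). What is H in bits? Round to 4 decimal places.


H = log2(n)
H = log2(7)
= 2.8074


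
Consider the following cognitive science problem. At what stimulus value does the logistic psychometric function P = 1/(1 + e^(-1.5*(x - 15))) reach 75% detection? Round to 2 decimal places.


At P = 0.75: 0.75 = 1/(1 + e^(-k*(x-x0)))
Solving: e^(-k*(x-x0)) = 1/3
x = x0 + ln(3)/k
ln(3) = 1.0986
x = 15 + 1.0986/1.5
= 15 + 0.7324
= 15.73


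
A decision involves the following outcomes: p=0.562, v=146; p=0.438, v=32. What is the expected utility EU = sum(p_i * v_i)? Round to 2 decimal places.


EU = sum(p_i * v_i)
0.562 * 146 = 82.052
0.438 * 32 = 14.016
EU = 82.052 + 14.016
= 96.07


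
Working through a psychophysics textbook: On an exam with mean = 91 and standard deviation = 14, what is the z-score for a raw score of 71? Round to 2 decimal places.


z = (X - mu) / sigma
= (71 - 91) / 14
= -20 / 14
= -1.43


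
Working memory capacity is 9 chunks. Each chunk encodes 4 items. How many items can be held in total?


Total items = chunks * items_per_chunk
= 9 * 4
= 36


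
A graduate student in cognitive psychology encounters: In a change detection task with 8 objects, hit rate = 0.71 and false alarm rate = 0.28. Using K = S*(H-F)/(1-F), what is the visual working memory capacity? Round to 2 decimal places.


K = S * (H - F) / (1 - F)
H - F = 0.43
1 - F = 0.72
K = 8 * 0.43 / 0.72
= 4.78


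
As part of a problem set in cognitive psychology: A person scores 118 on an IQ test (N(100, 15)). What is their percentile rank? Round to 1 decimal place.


z = (IQ - mean) / SD
z = (118 - 100) / 15 = 1.2
Percentile = Phi(1.2) * 100
Phi(1.2) = 0.88493
= 88.5


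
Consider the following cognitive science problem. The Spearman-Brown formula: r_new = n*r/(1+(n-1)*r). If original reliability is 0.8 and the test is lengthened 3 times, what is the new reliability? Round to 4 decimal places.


r_new = n*r / (1 + (n-1)*r)
Numerator = 3 * 0.8 = 2.4
Denominator = 1 + 2 * 0.8 = 2.6
r_new = 2.4 / 2.6
= 0.9231


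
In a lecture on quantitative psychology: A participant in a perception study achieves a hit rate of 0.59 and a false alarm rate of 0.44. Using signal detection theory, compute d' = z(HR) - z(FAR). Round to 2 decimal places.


d' = z(HR) - z(FAR)
z(0.59) = 0.2275
z(0.44) = -0.151
d' = 0.2275 - -0.151
= 0.38


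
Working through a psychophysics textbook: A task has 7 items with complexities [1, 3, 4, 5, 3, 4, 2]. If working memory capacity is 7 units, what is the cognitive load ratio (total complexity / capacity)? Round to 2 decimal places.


Total complexity = 1 + 3 + 4 + 5 + 3 + 4 + 2 = 22
Load = total / capacity = 22 / 7
= 3.14


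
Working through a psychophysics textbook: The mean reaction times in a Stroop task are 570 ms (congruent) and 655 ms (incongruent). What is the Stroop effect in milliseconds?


Stroop effect = RT(incongruent) - RT(congruent)
= 655 - 570
= 85 ms


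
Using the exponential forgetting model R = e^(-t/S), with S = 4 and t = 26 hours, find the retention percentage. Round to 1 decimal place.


R = e^(-t/S)
-t/S = -26/4 = -6.5
R = e^(-6.5) = 0.001503
Percentage = 0.001503 * 100
= 0.2


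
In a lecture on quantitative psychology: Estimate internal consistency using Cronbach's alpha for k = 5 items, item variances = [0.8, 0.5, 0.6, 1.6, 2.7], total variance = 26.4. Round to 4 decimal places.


alpha = (k/(k-1)) * (1 - sum(s_i^2)/s_total^2)
sum(item variances) = 6.2
k/(k-1) = 5/4 = 1.25
1 - 6.2/26.4 = 1 - 0.234848 = 0.765152
alpha = 1.25 * 0.765152
= 0.9564


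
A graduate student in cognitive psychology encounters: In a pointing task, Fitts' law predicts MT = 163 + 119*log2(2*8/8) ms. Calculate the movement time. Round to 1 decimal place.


MT = 163 + 119 * log2(2*8/8)
2D/W = 2.0
log2(2.0) = 1.0
MT = 163 + 119 * 1.0
= 282.0 ms


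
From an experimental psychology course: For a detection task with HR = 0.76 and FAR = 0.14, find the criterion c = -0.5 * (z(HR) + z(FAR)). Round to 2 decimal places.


c = -0.5 * (z(HR) + z(FAR))
z(0.76) = 0.7063
z(0.14) = -1.0803
c = -0.5 * (0.7063 + -1.0803)
= -0.5 * -0.374
= 0.19


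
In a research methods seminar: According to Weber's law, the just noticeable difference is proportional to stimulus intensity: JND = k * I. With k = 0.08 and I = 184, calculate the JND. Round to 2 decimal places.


JND = k * I
JND = 0.08 * 184
= 14.72


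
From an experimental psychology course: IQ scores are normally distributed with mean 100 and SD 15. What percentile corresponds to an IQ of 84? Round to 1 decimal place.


z = (IQ - mean) / SD
z = (84 - 100) / 15 = -1.0667
Percentile = Phi(-1.0667) * 100
Phi(-1.0667) = 0.143054
= 14.3


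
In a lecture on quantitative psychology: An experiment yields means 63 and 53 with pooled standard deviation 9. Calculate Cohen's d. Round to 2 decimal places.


Cohen's d = (M1 - M2) / S_pooled
= (63 - 53) / 9
= 10 / 9
= 1.11


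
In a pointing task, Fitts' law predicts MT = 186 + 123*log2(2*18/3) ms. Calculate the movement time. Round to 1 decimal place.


MT = 186 + 123 * log2(2*18/3)
2D/W = 12.0
log2(12.0) = 3.585
MT = 186 + 123 * 3.585
= 627.0 ms


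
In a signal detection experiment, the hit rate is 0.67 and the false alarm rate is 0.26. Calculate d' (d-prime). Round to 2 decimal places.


d' = z(HR) - z(FAR)
z(0.67) = 0.4399
z(0.26) = -0.6433
d' = 0.4399 - -0.6433
= 1.08


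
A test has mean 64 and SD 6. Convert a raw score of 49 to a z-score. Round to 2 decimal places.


z = (X - mu) / sigma
= (49 - 64) / 6
= -15 / 6
= -2.50


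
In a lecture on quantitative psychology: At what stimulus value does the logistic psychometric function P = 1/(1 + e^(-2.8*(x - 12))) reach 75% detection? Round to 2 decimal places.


At P = 0.75: 0.75 = 1/(1 + e^(-k*(x-x0)))
Solving: e^(-k*(x-x0)) = 1/3
x = x0 + ln(3)/k
ln(3) = 1.0986
x = 12 + 1.0986/2.8
= 12 + 0.3924
= 12.39


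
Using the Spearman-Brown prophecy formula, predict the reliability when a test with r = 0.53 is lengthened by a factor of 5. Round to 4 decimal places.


r_new = n*r / (1 + (n-1)*r)
Numerator = 5 * 0.53 = 2.65
Denominator = 1 + 4 * 0.53 = 3.12
r_new = 2.65 / 3.12
= 0.8494


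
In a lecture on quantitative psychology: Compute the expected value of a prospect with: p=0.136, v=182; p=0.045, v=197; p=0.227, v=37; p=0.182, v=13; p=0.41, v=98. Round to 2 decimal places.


EU = sum(p_i * v_i)
0.136 * 182 = 24.752
0.045 * 197 = 8.865
0.227 * 37 = 8.399
0.182 * 13 = 2.366
0.41 * 98 = 40.18
EU = 24.752 + 8.865 + 8.399 + 2.366 + 40.18
= 84.56


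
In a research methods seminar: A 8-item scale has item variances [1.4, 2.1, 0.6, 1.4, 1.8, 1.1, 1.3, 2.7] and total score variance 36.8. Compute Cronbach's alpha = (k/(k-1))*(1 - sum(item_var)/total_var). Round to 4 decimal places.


alpha = (k/(k-1)) * (1 - sum(s_i^2)/s_total^2)
sum(item variances) = 12.4
k/(k-1) = 8/7 = 1.142857
1 - 12.4/36.8 = 1 - 0.336957 = 0.663043
alpha = 1.142857 * 0.663043
= 0.7578


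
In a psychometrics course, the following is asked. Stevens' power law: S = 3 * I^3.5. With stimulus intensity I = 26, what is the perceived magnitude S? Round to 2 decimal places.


S = 3 * 26^3.5
26^3.5 = 89620.367
S = 3 * 89620.367
= 268861.10


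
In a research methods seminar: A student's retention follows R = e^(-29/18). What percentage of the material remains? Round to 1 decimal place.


R = e^(-t/S)
-t/S = -29/18 = -1.611111
R = e^(-1.611111) = 0.199666
Percentage = 0.199666 * 100
= 20.0


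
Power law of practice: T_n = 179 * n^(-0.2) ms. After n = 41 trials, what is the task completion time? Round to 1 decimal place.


T_n = 179 * 41^(-0.2)
41^(-0.2) = 0.475821
T_n = 179 * 0.475821
= 85.2 ms


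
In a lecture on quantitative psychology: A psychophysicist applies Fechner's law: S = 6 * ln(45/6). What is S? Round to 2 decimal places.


S = 6 * ln(45/6)
I/I0 = 7.5
ln(7.5) = 2.0149
S = 6 * 2.0149
= 12.09


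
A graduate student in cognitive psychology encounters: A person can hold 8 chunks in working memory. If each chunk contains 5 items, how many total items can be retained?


Total items = chunks * items_per_chunk
= 8 * 5
= 40


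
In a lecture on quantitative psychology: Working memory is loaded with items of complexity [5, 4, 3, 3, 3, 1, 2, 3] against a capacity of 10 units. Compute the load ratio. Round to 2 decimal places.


Total complexity = 5 + 4 + 3 + 3 + 3 + 1 + 2 + 3 = 24
Load = total / capacity = 24 / 10
= 2.40


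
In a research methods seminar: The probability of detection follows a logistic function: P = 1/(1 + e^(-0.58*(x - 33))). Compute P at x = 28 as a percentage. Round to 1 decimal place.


P(x) = 1/(1 + e^(-0.58*(28 - 33)))
Exponent = -0.58 * -5 = 2.9
e^(2.9) = 18.174145
P = 1/(1 + 18.174145) = 0.052154
Percentage = 5.2


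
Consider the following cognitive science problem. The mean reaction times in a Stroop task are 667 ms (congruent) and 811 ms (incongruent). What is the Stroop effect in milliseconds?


Stroop effect = RT(incongruent) - RT(congruent)
= 811 - 667
= 144 ms


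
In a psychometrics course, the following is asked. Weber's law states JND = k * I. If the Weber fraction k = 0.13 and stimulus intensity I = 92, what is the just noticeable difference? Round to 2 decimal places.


JND = k * I
JND = 0.13 * 92
= 11.96


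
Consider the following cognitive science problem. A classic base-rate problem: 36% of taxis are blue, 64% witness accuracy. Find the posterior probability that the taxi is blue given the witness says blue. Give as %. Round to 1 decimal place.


P(blue | says blue) = P(says blue | blue)*P(blue) / [P(says blue | blue)*P(blue) + P(says blue | not blue)*P(not blue)]
Numerator = 0.64 * 0.36 = 0.2304
False identification = 0.36 * 0.64 = 0.2304
P = 0.2304 / (0.2304 + 0.2304)
= 0.2304 / 0.4608
As percentage = 50.0


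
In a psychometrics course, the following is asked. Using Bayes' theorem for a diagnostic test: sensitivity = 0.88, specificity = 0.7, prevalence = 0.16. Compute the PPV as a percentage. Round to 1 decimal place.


PPV = (sens * prev) / (sens * prev + (1-spec) * (1-prev))
Numerator = 0.88 * 0.16 = 0.1408
P(positive and no disease) = (1 - spec) * (1 - prev) = (1 - 0.7) * (1 - 0.16) = 0.252
Denominator = 0.1408 + 0.252 = 0.3928
PPV = 0.1408 / 0.3928 = 0.358452
As percentage = 35.8


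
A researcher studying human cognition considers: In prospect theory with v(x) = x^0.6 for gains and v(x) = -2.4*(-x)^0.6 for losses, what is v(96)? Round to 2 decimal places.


Since x = 96 >= 0, use v(x) = x^0.6
96^0.6 = 15.4655
v(96) = 15.47


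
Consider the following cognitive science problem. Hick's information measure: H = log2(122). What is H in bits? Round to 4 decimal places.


H = log2(n)
H = log2(122)
= 6.9307


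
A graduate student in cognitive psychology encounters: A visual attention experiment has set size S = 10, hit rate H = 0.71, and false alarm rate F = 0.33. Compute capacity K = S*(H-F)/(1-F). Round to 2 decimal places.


K = S * (H - F) / (1 - F)
H - F = 0.38
1 - F = 0.67
K = 10 * 0.38 / 0.67
= 5.67


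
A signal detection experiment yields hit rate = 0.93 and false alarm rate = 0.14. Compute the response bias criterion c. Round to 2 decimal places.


c = -0.5 * (z(HR) + z(FAR))
z(0.93) = 1.4758
z(0.14) = -1.0803
c = -0.5 * (1.4758 + -1.0803)
= -0.5 * 0.3955
= -0.20


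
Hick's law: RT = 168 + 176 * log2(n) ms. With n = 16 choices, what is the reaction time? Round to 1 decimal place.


RT = 168 + 176 * log2(16)
log2(16) = 4.0
RT = 168 + 176 * 4.0
= 168 + 704.0
= 872.0 ms


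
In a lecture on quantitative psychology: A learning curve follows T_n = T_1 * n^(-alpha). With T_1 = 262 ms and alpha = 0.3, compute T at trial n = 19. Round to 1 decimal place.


T_n = 262 * 19^(-0.3)
19^(-0.3) = 0.413403
T_n = 262 * 0.413403
= 108.3 ms


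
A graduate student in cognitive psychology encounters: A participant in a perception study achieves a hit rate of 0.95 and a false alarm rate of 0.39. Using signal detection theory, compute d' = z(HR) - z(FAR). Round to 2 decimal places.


d' = z(HR) - z(FAR)
z(0.95) = 1.6449
z(0.39) = -0.2793
d' = 1.6449 - -0.2793
= 1.92


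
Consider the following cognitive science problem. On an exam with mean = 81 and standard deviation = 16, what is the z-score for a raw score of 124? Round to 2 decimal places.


z = (X - mu) / sigma
= (124 - 81) / 16
= 43 / 16
= 2.69


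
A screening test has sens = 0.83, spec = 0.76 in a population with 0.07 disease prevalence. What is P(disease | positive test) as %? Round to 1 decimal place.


PPV = (sens * prev) / (sens * prev + (1-spec) * (1-prev))
Numerator = 0.83 * 0.07 = 0.0581
P(positive and no disease) = (1 - spec) * (1 - prev) = (1 - 0.76) * (1 - 0.07) = 0.2232
Denominator = 0.0581 + 0.2232 = 0.2813
PPV = 0.0581 / 0.2813 = 0.206541
As percentage = 20.7


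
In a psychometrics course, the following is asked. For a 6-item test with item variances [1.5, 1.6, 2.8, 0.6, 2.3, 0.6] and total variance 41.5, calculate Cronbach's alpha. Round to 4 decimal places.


alpha = (k/(k-1)) * (1 - sum(s_i^2)/s_total^2)
sum(item variances) = 9.4
k/(k-1) = 6/5 = 1.2
1 - 9.4/41.5 = 1 - 0.226506 = 0.773494
alpha = 1.2 * 0.773494
= 0.9282


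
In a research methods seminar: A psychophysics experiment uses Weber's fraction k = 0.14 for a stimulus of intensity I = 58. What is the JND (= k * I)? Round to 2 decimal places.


JND = k * I
JND = 0.14 * 58
= 8.12


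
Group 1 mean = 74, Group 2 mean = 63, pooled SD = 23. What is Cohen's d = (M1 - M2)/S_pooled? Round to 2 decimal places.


Cohen's d = (M1 - M2) / S_pooled
= (74 - 63) / 23
= 11 / 23
= 0.48


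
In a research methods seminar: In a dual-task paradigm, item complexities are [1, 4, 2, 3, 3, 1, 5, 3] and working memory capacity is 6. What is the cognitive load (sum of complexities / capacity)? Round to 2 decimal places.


Total complexity = 1 + 4 + 2 + 3 + 3 + 1 + 5 + 3 = 22
Load = total / capacity = 22 / 6
= 3.67


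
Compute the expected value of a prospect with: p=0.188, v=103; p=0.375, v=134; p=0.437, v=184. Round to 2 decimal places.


EU = sum(p_i * v_i)
0.188 * 103 = 19.364
0.375 * 134 = 50.25
0.437 * 184 = 80.408
EU = 19.364 + 50.25 + 80.408
= 150.02


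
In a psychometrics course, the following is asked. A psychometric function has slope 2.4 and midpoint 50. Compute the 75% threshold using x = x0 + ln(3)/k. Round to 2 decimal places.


At P = 0.75: 0.75 = 1/(1 + e^(-k*(x-x0)))
Solving: e^(-k*(x-x0)) = 1/3
x = x0 + ln(3)/k
ln(3) = 1.0986
x = 50 + 1.0986/2.4
= 50 + 0.4578
= 50.46


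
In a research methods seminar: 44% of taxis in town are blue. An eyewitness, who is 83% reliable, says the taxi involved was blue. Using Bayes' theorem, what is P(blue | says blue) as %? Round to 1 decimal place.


P(blue | says blue) = P(says blue | blue)*P(blue) / [P(says blue | blue)*P(blue) + P(says blue | not blue)*P(not blue)]
Numerator = 0.83 * 0.44 = 0.3652
False identification = 0.17 * 0.56 = 0.0952
P = 0.3652 / (0.3652 + 0.0952)
= 0.3652 / 0.4604
As percentage = 79.3


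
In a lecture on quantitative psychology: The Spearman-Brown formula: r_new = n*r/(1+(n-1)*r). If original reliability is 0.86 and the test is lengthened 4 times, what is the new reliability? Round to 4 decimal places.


r_new = n*r / (1 + (n-1)*r)
Numerator = 4 * 0.86 = 3.44
Denominator = 1 + 3 * 0.86 = 3.58
r_new = 3.44 / 3.58
= 0.9609


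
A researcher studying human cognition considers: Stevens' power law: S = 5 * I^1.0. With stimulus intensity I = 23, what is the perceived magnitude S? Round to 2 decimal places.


S = 5 * 23^1.0
23^1.0 = 23.0
S = 5 * 23.0
= 115.00


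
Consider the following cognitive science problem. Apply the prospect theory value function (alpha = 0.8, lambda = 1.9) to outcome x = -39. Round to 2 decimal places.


Since x = -39 < 0, use v(x) = -lambda*(-x)^alpha
(-x) = 39
39^0.8 = 18.7435
v(-39) = -1.9 * 18.7435
= -35.61


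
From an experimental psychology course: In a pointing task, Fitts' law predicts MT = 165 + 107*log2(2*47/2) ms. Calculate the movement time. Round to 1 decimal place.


MT = 165 + 107 * log2(2*47/2)
2D/W = 47.0
log2(47.0) = 5.5546
MT = 165 + 107 * 5.5546
= 759.3 ms


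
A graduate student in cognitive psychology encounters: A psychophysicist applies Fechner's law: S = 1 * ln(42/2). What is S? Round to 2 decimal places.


S = 1 * ln(42/2)
I/I0 = 21.0
ln(21.0) = 3.0445
S = 1 * 3.0445
= 3.04


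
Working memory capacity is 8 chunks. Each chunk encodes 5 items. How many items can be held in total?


Total items = chunks * items_per_chunk
= 8 * 5
= 40


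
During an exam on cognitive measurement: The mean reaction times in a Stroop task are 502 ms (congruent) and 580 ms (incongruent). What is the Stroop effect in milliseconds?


Stroop effect = RT(incongruent) - RT(congruent)
= 580 - 502
= 78 ms


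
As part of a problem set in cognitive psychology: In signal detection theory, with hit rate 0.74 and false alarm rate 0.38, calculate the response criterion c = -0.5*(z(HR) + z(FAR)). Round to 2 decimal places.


c = -0.5 * (z(HR) + z(FAR))
z(0.74) = 0.6433
z(0.38) = -0.3055
c = -0.5 * (0.6433 + -0.3055)
= -0.5 * 0.3378
= -0.17


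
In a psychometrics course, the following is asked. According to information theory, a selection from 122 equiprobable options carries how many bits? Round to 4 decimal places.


H = log2(n)
H = log2(122)
= 6.9307


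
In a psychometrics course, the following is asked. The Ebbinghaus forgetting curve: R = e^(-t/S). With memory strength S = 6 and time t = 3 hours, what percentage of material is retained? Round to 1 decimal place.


R = e^(-t/S)
-t/S = -3/6 = -0.5
R = e^(-0.5) = 0.606531
Percentage = 0.606531 * 100
= 60.7


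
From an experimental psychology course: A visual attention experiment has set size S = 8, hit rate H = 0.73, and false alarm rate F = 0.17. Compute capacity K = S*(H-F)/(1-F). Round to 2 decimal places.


K = S * (H - F) / (1 - F)
H - F = 0.56
1 - F = 0.83
K = 8 * 0.56 / 0.83
= 5.40


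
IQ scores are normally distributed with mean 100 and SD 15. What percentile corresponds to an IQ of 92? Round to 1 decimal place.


z = (IQ - mean) / SD
z = (92 - 100) / 15 = -0.5333
Percentile = Phi(-0.5333) * 100
Phi(-0.5333) = 0.296913
= 29.7


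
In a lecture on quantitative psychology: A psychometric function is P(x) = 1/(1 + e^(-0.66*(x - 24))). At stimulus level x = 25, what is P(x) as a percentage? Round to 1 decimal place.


P(x) = 1/(1 + e^(-0.66*(25 - 24)))
Exponent = -0.66 * 1 = -0.66
e^(-0.66) = 0.516851
P = 1/(1 + 0.516851) = 0.659261
Percentage = 65.9


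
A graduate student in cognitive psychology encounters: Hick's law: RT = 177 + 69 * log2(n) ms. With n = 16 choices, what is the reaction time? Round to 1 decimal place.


RT = 177 + 69 * log2(16)
log2(16) = 4.0
RT = 177 + 69 * 4.0
= 177 + 276.0
= 453.0 ms


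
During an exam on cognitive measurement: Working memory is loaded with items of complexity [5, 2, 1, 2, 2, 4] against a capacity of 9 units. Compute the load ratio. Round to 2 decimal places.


Total complexity = 5 + 2 + 1 + 2 + 2 + 4 = 16
Load = total / capacity = 16 / 9
= 1.78


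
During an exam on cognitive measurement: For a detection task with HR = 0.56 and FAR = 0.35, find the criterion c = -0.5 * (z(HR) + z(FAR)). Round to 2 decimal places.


c = -0.5 * (z(HR) + z(FAR))
z(0.56) = 0.151
z(0.35) = -0.3853
c = -0.5 * (0.151 + -0.3853)
= -0.5 * -0.2343
= 0.12


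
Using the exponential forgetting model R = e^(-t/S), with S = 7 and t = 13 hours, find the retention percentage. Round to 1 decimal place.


R = e^(-t/S)
-t/S = -13/7 = -1.857143
R = e^(-1.857143) = 0.156118
Percentage = 0.156118 * 100
= 15.6


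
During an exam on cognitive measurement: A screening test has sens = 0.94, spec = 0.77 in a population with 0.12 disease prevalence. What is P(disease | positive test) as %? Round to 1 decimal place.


PPV = (sens * prev) / (sens * prev + (1-spec) * (1-prev))
Numerator = 0.94 * 0.12 = 0.1128
P(positive and no disease) = (1 - spec) * (1 - prev) = (1 - 0.77) * (1 - 0.12) = 0.2024
Denominator = 0.1128 + 0.2024 = 0.3152
PPV = 0.1128 / 0.3152 = 0.357868
As percentage = 35.8


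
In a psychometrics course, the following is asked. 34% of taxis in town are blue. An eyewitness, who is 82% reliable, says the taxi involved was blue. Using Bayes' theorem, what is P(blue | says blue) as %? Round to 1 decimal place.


P(blue | says blue) = P(says blue | blue)*P(blue) / [P(says blue | blue)*P(blue) + P(says blue | not blue)*P(not blue)]
Numerator = 0.82 * 0.34 = 0.2788
False identification = 0.18 * 0.66 = 0.1188
P = 0.2788 / (0.2788 + 0.1188)
= 0.2788 / 0.3976
As percentage = 70.1


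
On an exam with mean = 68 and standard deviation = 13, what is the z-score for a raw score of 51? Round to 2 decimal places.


z = (X - mu) / sigma
= (51 - 68) / 13
= -17 / 13
= -1.31


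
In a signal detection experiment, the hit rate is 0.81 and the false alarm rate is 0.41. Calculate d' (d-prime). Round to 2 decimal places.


d' = z(HR) - z(FAR)
z(0.81) = 0.8779
z(0.41) = -0.2275
d' = 0.8779 - -0.2275
= 1.11


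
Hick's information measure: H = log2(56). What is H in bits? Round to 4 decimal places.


H = log2(n)
H = log2(56)
= 5.8074


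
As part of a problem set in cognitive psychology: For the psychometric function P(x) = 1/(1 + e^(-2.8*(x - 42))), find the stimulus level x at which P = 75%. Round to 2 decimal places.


At P = 0.75: 0.75 = 1/(1 + e^(-k*(x-x0)))
Solving: e^(-k*(x-x0)) = 1/3
x = x0 + ln(3)/k
ln(3) = 1.0986
x = 42 + 1.0986/2.8
= 42 + 0.3924
= 42.39


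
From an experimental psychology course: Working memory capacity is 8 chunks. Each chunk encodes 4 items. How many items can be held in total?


Total items = chunks * items_per_chunk
= 8 * 4
= 32


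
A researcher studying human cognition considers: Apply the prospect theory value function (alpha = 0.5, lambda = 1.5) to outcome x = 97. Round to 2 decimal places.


Since x = 97 >= 0, use v(x) = x^0.5
97^0.5 = 9.8489
v(97) = 9.85


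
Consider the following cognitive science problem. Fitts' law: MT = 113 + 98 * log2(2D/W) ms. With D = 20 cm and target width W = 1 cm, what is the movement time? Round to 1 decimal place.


MT = 113 + 98 * log2(2*20/1)
2D/W = 40.0
log2(40.0) = 5.3219
MT = 113 + 98 * 5.3219
= 634.5 ms


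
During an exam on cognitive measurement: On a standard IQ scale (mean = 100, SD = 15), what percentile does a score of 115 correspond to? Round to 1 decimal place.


z = (IQ - mean) / SD
z = (115 - 100) / 15 = 1.0
Percentile = Phi(1.0) * 100
Phi(1.0) = 0.841345
= 84.1


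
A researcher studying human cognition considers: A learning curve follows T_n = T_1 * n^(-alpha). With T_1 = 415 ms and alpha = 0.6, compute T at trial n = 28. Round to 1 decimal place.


T_n = 415 * 28^(-0.6)
28^(-0.6) = 0.135427
T_n = 415 * 0.135427
= 56.2 ms


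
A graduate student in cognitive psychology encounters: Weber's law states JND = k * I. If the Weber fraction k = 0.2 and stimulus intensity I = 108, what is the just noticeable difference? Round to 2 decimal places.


JND = k * I
JND = 0.2 * 108
= 21.60


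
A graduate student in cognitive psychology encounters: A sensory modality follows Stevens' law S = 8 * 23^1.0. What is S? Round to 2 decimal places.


S = 8 * 23^1.0
23^1.0 = 23.0
S = 8 * 23.0
= 184.00


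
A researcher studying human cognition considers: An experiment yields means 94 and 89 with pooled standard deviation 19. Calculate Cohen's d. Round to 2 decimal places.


Cohen's d = (M1 - M2) / S_pooled
= (94 - 89) / 19
= 5 / 19
= 0.26


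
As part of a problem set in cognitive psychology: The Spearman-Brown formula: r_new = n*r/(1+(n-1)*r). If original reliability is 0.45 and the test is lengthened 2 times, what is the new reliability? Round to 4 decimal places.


r_new = n*r / (1 + (n-1)*r)
Numerator = 2 * 0.45 = 0.9
Denominator = 1 + 1 * 0.45 = 1.45
r_new = 0.9 / 1.45
= 0.6207


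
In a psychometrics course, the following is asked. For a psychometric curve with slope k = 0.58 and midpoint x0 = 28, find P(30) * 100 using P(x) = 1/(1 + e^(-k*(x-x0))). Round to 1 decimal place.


P(x) = 1/(1 + e^(-0.58*(30 - 28)))
Exponent = -0.58 * 2 = -1.16
e^(-1.16) = 0.313486
P = 1/(1 + 0.313486) = 0.761333
Percentage = 76.1


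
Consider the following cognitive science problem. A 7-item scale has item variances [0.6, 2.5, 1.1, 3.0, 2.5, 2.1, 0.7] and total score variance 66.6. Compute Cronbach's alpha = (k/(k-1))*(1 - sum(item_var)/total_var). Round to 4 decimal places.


alpha = (k/(k-1)) * (1 - sum(s_i^2)/s_total^2)
sum(item variances) = 12.5
k/(k-1) = 7/6 = 1.166667
1 - 12.5/66.6 = 1 - 0.187688 = 0.812312
alpha = 1.166667 * 0.812312
= 0.9477


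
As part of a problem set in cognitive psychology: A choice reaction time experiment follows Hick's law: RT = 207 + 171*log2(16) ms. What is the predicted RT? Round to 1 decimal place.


RT = 207 + 171 * log2(16)
log2(16) = 4.0
RT = 207 + 171 * 4.0
= 207 + 684.0
= 891.0 ms


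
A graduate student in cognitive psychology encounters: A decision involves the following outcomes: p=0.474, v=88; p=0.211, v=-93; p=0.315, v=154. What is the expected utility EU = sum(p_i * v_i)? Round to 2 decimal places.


EU = sum(p_i * v_i)
0.474 * 88 = 41.712
0.211 * -93 = -19.623
0.315 * 154 = 48.51
EU = 41.712 + -19.623 + 48.51
= 70.60


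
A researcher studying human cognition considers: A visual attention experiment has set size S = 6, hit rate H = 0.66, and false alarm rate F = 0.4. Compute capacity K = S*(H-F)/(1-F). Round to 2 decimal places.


K = S * (H - F) / (1 - F)
H - F = 0.26
1 - F = 0.6
K = 6 * 0.26 / 0.6
= 2.60


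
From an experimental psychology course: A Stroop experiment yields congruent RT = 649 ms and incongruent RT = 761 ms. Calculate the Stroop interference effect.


Stroop effect = RT(incongruent) - RT(congruent)
= 761 - 649
= 112 ms


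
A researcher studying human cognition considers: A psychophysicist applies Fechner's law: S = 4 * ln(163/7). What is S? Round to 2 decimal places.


S = 4 * ln(163/7)
I/I0 = 23.285714
ln(23.285714) = 3.1478
S = 4 * 3.1478
= 12.59


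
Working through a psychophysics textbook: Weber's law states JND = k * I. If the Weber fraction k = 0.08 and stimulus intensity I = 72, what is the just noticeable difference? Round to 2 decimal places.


JND = k * I
JND = 0.08 * 72
= 5.76


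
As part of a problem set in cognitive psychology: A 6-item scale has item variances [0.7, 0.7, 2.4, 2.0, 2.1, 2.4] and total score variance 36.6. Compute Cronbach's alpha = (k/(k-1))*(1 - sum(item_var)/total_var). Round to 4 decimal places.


alpha = (k/(k-1)) * (1 - sum(s_i^2)/s_total^2)
sum(item variances) = 10.3
k/(k-1) = 6/5 = 1.2
1 - 10.3/36.6 = 1 - 0.281421 = 0.718579
alpha = 1.2 * 0.718579
= 0.8623


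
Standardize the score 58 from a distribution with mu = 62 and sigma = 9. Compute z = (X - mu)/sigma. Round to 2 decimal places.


z = (X - mu) / sigma
= (58 - 62) / 9
= -4 / 9
= -0.44


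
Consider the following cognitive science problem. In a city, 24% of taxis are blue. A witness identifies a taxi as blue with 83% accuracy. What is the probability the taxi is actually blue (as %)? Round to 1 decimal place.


P(blue | says blue) = P(says blue | blue)*P(blue) / [P(says blue | blue)*P(blue) + P(says blue | not blue)*P(not blue)]
Numerator = 0.83 * 0.24 = 0.1992
False identification = 0.17 * 0.76 = 0.1292
P = 0.1992 / (0.1992 + 0.1292)
= 0.1992 / 0.3284
As percentage = 60.7


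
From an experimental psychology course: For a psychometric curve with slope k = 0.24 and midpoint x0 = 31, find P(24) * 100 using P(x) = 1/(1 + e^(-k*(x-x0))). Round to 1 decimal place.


P(x) = 1/(1 + e^(-0.24*(24 - 31)))
Exponent = -0.24 * -7 = 1.68
e^(1.68) = 5.365556
P = 1/(1 + 5.365556) = 0.157095
Percentage = 15.7


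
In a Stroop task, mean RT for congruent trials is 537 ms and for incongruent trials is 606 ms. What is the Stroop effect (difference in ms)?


Stroop effect = RT(incongruent) - RT(congruent)
= 606 - 537
= 69 ms


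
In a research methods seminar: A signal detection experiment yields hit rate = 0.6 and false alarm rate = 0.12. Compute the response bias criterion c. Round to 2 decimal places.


c = -0.5 * (z(HR) + z(FAR))
z(0.6) = 0.2533
z(0.12) = -1.175
c = -0.5 * (0.2533 + -1.175)
= -0.5 * -0.9217
= 0.46


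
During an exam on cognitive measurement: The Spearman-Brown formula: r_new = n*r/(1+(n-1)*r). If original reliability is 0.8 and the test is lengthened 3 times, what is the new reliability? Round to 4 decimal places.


r_new = n*r / (1 + (n-1)*r)
Numerator = 3 * 0.8 = 2.4
Denominator = 1 + 2 * 0.8 = 2.6
r_new = 2.4 / 2.6
= 0.9231


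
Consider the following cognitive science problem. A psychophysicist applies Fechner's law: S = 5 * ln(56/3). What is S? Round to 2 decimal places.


S = 5 * ln(56/3)
I/I0 = 18.666667
ln(18.666667) = 2.9267
S = 5 * 2.9267
= 14.63


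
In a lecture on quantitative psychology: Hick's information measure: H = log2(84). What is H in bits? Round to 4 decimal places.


H = log2(n)
H = log2(84)
= 6.3923


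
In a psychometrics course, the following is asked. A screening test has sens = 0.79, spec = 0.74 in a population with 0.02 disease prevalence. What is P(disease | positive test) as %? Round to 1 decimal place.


PPV = (sens * prev) / (sens * prev + (1-spec) * (1-prev))
Numerator = 0.79 * 0.02 = 0.0158
P(positive and no disease) = (1 - spec) * (1 - prev) = (1 - 0.74) * (1 - 0.02) = 0.2548
Denominator = 0.0158 + 0.2548 = 0.2706
PPV = 0.0158 / 0.2706 = 0.058389
As percentage = 5.8


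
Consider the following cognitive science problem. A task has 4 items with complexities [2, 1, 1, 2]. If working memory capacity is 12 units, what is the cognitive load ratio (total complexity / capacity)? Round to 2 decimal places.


Total complexity = 2 + 1 + 1 + 2 = 6
Load = total / capacity = 6 / 12
= 0.50


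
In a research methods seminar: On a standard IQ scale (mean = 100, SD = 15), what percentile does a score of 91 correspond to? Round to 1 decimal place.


z = (IQ - mean) / SD
z = (91 - 100) / 15 = -0.6
Percentile = Phi(-0.6) * 100
Phi(-0.6) = 0.274253
= 27.4


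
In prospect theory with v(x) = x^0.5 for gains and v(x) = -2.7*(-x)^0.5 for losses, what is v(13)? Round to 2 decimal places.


Since x = 13 >= 0, use v(x) = x^0.5
13^0.5 = 3.6056
v(13) = 3.61


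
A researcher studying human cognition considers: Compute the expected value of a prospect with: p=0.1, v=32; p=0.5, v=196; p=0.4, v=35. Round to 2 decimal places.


EU = sum(p_i * v_i)
0.1 * 32 = 3.2
0.5 * 196 = 98.0
0.4 * 35 = 14.0
EU = 3.2 + 98.0 + 14.0
= 115.20


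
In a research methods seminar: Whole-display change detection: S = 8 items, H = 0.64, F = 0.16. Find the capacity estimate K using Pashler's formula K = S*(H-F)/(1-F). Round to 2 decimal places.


K = S * (H - F) / (1 - F)
H - F = 0.48
1 - F = 0.84
K = 8 * 0.48 / 0.84
= 4.57


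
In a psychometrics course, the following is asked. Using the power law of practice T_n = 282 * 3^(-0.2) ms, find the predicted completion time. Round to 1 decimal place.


T_n = 282 * 3^(-0.2)
3^(-0.2) = 0.802742
T_n = 282 * 0.802742
= 226.4 ms


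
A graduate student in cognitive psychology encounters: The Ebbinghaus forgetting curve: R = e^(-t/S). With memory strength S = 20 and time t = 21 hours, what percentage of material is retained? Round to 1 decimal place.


R = e^(-t/S)
-t/S = -21/20 = -1.05
R = e^(-1.05) = 0.349938
Percentage = 0.349938 * 100
= 35.0


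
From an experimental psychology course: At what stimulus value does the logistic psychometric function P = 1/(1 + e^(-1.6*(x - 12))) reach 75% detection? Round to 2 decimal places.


At P = 0.75: 0.75 = 1/(1 + e^(-k*(x-x0)))
Solving: e^(-k*(x-x0)) = 1/3
x = x0 + ln(3)/k
ln(3) = 1.0986
x = 12 + 1.0986/1.6
= 12 + 0.6866
= 12.69


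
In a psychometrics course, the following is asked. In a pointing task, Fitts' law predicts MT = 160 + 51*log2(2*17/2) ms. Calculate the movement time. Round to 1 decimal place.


MT = 160 + 51 * log2(2*17/2)
2D/W = 17.0
log2(17.0) = 4.0875
MT = 160 + 51 * 4.0875
= 368.5 ms


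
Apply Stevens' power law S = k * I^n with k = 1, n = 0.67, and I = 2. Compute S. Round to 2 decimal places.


S = 1 * 2^0.67
2^0.67 = 1.5911
S = 1 * 1.5911
= 1.59


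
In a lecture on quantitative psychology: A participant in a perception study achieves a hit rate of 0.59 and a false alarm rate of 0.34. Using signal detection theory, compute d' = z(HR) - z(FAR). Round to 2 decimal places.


d' = z(HR) - z(FAR)
z(0.59) = 0.2275
z(0.34) = -0.4125
d' = 0.2275 - -0.4125
= 0.64


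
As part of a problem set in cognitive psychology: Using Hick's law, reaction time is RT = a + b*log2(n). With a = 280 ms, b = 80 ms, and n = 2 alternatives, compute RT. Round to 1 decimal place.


RT = 280 + 80 * log2(2)
log2(2) = 1.0
RT = 280 + 80 * 1.0
= 280 + 80.0
= 360.0 ms


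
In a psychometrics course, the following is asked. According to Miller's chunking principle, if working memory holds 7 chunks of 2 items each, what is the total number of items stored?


Total items = chunks * items_per_chunk
= 7 * 2
= 14


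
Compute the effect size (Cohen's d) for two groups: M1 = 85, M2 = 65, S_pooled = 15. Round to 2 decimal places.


Cohen's d = (M1 - M2) / S_pooled
= (85 - 65) / 15
= 20 / 15
= 1.33


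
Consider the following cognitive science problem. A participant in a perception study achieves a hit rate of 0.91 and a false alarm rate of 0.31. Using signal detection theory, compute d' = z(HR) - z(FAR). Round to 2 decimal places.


d' = z(HR) - z(FAR)
z(0.91) = 1.3408
z(0.31) = -0.4959
d' = 1.3408 - -0.4959
= 1.84


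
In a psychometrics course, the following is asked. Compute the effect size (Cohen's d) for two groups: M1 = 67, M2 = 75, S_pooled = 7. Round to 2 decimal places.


Cohen's d = (M1 - M2) / S_pooled
= (67 - 75) / 7
= -8 / 7
= -1.14


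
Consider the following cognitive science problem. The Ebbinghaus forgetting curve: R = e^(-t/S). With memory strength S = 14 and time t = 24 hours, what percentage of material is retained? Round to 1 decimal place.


R = e^(-t/S)
-t/S = -24/14 = -1.714286
R = e^(-1.714286) = 0.180092
Percentage = 0.180092 * 100
= 18.0


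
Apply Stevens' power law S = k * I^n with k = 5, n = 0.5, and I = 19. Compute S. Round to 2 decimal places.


S = 5 * 19^0.5
19^0.5 = 4.3589
S = 5 * 4.3589
= 21.79


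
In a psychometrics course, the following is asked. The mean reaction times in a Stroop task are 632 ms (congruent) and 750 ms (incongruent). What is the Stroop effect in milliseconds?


Stroop effect = RT(incongruent) - RT(congruent)
= 750 - 632
= 118 ms


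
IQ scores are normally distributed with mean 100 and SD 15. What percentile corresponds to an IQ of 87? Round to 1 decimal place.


z = (IQ - mean) / SD
z = (87 - 100) / 15 = -0.8667
Percentile = Phi(-0.8667) * 100
Phi(-0.8667) = 0.193053
= 19.3


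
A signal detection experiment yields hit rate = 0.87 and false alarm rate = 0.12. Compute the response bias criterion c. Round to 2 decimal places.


c = -0.5 * (z(HR) + z(FAR))
z(0.87) = 1.1264
z(0.12) = -1.175
c = -0.5 * (1.1264 + -1.175)
= -0.5 * -0.0486
= 0.02


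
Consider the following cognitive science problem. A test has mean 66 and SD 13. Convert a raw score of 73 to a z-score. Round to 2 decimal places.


z = (X - mu) / sigma
= (73 - 66) / 13
= 7 / 13
= 0.54


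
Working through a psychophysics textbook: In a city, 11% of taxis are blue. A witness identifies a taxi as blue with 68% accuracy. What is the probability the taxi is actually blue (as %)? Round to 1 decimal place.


P(blue | says blue) = P(says blue | blue)*P(blue) / [P(says blue | blue)*P(blue) + P(says blue | not blue)*P(not blue)]
Numerator = 0.68 * 0.11 = 0.0748
False identification = 0.32 * 0.89 = 0.2848
P = 0.0748 / (0.0748 + 0.2848)
= 0.0748 / 0.3596
As percentage = 20.8


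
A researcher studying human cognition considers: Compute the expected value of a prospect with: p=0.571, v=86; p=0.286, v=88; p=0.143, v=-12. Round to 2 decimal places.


EU = sum(p_i * v_i)
0.571 * 86 = 49.106
0.286 * 88 = 25.168
0.143 * -12 = -1.716
EU = 49.106 + 25.168 + -1.716
= 72.56


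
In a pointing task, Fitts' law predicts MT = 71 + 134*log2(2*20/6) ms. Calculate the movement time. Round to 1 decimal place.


MT = 71 + 134 * log2(2*20/6)
2D/W = 6.666667
log2(6.666667) = 2.737
MT = 71 + 134 * 2.737
= 437.8 ms


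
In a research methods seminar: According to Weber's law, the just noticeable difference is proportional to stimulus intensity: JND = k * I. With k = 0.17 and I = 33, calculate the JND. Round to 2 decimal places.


JND = k * I
JND = 0.17 * 33
= 5.61


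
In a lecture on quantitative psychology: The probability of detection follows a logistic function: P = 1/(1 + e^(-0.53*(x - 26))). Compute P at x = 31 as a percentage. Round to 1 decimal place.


P(x) = 1/(1 + e^(-0.53*(31 - 26)))
Exponent = -0.53 * 5 = -2.65
e^(-2.65) = 0.070651
P = 1/(1 + 0.070651) = 0.934011
Percentage = 93.4


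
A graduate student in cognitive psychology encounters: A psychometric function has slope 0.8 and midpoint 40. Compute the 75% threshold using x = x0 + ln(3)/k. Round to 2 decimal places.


At P = 0.75: 0.75 = 1/(1 + e^(-k*(x-x0)))
Solving: e^(-k*(x-x0)) = 1/3
x = x0 + ln(3)/k
ln(3) = 1.0986
x = 40 + 1.0986/0.8
= 40 + 1.3732
= 41.37
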